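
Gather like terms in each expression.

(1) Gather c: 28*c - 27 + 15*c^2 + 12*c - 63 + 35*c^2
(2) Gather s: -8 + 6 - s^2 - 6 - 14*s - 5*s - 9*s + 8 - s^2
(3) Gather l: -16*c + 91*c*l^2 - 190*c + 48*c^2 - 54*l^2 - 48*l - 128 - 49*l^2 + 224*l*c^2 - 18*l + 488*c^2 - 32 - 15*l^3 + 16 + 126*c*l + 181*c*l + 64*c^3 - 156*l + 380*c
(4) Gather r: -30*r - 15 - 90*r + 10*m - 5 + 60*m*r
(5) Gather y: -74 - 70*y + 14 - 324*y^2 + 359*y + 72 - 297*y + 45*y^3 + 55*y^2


(1) = 50*c^2 + 40*c - 90
(2) = -2*s^2 - 28*s
(3) = 64*c^3 + 536*c^2 + 174*c - 15*l^3 + l^2*(91*c - 103) + l*(224*c^2 + 307*c - 222) - 144
(4) = 10*m + r*(60*m - 120) - 20
(5) = 45*y^3 - 269*y^2 - 8*y + 12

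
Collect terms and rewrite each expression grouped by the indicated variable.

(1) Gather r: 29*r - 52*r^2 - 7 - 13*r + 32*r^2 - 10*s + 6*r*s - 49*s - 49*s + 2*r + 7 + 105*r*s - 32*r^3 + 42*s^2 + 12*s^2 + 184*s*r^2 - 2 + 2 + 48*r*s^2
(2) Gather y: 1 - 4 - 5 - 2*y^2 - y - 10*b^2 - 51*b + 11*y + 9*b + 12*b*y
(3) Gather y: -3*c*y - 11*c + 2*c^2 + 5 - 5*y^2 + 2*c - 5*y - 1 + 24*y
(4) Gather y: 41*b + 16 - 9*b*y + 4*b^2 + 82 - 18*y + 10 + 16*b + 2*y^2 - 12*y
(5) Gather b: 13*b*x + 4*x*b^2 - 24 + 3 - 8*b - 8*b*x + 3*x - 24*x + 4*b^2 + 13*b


(1) = -32*r^3 + r^2*(184*s - 20) + r*(48*s^2 + 111*s + 18) + 54*s^2 - 108*s
(2) = -10*b^2 - 42*b - 2*y^2 + y*(12*b + 10) - 8
(3) = 2*c^2 - 9*c - 5*y^2 + y*(19 - 3*c) + 4
(4) = 4*b^2 + 57*b + 2*y^2 + y*(-9*b - 30) + 108
(5) = b^2*(4*x + 4) + b*(5*x + 5) - 21*x - 21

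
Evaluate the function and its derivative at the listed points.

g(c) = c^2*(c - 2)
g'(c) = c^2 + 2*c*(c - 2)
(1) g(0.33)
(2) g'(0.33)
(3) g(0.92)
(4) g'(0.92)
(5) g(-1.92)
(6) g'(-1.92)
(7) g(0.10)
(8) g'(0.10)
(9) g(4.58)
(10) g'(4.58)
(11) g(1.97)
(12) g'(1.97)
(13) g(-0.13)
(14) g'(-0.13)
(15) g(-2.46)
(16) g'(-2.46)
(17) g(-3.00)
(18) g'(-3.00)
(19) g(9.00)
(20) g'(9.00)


(1) = -0.18
(2) = -0.99
(3) = -0.91
(4) = -1.14
(5) = -14.45
(6) = 18.74
(7) = -0.02
(8) = -0.37
(9) = 54.12
(10) = 44.61
(11) = -0.12
(12) = 3.76
(13) = -0.04
(14) = 0.57
(15) = -26.99
(16) = 27.99
(17) = -45.00
(18) = 39.00
(19) = 567.00
(20) = 207.00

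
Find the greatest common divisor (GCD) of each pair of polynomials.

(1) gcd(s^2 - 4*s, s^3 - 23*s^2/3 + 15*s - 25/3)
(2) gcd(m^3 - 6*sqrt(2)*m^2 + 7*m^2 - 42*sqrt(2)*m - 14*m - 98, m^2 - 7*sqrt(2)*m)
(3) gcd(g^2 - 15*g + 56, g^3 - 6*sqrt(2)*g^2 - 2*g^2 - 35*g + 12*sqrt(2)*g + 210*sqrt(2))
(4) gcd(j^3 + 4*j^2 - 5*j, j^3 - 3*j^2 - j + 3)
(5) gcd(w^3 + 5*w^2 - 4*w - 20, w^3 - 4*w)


(1) = gcd(s*(s - 4), (s - 5)*(s - 5/3)*(s - 1)) = 1
(2) = m - 7*sqrt(2)
(3) = g - 7
(4) = gcd(j*(j - 1)*(j + 5), (j - 3)*(j - 1)*(j + 1)) = j - 1
(5) = w^2 - 4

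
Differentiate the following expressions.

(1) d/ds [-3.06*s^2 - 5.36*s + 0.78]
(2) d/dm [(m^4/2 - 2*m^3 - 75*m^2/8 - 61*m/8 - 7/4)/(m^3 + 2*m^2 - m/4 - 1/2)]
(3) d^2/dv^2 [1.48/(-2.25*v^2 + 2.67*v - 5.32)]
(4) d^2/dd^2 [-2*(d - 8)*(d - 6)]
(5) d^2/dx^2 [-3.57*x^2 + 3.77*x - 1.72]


(1) = -6.12*s - 5.36
(2) = (4*m^2 - 4*m + 27)/(2*(4*m^2 - 4*m + 1))
(3) = (14.985*v^2 - 17.7822*v - 1.48*(4.5*v - 2.67)*(9.0*v - 5.34) + 35.4312)/(2.25*v^2 - 2.67*v + 5.32)^3
(4) = -4
(5) = -7.14000000000000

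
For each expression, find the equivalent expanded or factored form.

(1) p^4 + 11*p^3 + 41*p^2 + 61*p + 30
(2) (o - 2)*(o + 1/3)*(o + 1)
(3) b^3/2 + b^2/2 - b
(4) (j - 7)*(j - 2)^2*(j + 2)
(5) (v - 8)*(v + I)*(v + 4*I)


(1) = (p + 1)*(p + 2)*(p + 3)*(p + 5)
(2) = o^3 - 2*o^2/3 - 7*o/3 - 2/3
(3) = b*(b/2 + 1)*(b - 1)
(4) = j^4 - 9*j^3 + 10*j^2 + 36*j - 56
(5) = v^3 - 8*v^2 + 5*I*v^2 - 4*v - 40*I*v + 32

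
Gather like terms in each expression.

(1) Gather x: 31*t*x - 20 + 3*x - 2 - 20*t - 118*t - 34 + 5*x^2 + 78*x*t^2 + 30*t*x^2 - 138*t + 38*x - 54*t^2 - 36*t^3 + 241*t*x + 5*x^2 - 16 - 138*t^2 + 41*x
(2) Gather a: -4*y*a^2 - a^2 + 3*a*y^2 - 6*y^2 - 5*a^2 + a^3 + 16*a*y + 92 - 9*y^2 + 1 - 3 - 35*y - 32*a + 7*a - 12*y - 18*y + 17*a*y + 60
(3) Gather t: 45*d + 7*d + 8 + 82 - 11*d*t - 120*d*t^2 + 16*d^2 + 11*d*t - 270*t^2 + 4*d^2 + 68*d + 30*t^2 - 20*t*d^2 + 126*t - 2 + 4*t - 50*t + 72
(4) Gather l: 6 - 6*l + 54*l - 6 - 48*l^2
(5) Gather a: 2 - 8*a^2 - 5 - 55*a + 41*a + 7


(1) = -36*t^3 - 192*t^2 - 276*t + x^2*(30*t + 10) + x*(78*t^2 + 272*t + 82) - 72
(2) = a^3 + a^2*(-4*y - 6) + a*(3*y^2 + 33*y - 25) - 15*y^2 - 65*y + 150
(3) = 20*d^2 + 120*d + t^2*(-120*d - 240) + t*(80 - 20*d^2) + 160
(4) = -48*l^2 + 48*l
(5) = -8*a^2 - 14*a + 4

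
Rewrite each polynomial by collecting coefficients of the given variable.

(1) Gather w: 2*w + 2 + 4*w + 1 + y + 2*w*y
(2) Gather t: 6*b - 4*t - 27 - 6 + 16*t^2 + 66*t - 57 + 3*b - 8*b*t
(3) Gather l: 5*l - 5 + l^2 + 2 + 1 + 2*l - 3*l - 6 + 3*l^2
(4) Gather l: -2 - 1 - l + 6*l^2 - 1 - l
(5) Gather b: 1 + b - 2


(1) = w*(2*y + 6) + y + 3
(2) = 9*b + 16*t^2 + t*(62 - 8*b) - 90
(3) = 4*l^2 + 4*l - 8
(4) = 6*l^2 - 2*l - 4
(5) = b - 1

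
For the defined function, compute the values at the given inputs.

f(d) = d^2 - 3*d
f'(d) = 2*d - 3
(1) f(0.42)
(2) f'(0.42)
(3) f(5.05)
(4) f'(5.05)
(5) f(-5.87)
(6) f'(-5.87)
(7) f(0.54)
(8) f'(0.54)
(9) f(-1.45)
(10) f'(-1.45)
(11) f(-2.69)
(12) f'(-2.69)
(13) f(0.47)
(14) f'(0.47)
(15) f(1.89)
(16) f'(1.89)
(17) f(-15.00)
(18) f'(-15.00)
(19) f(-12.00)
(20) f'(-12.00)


(1) = -1.08
(2) = -2.16
(3) = 10.35
(4) = 7.10
(5) = 52.07
(6) = -14.74
(7) = -1.33
(8) = -1.92
(9) = 6.45
(10) = -5.90
(11) = 15.31
(12) = -8.38
(13) = -1.19
(14) = -2.06
(15) = -2.10
(16) = 0.78
(17) = 270.00
(18) = -33.00
(19) = 180.00
(20) = -27.00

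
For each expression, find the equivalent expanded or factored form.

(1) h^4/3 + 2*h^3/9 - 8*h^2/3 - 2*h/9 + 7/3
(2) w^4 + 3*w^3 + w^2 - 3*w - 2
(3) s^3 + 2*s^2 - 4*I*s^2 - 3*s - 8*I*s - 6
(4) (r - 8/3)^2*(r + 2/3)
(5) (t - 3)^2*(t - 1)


(1) = (h/3 + 1)*(h - 7/3)*(h - 1)*(h + 1)
(2) = (w - 1)*(w + 1)^2*(w + 2)
(3) = (s + 2)*(s - 3*I)*(s - I)
(4) = r^3 - 14*r^2/3 + 32*r/9 + 128/27
(5) = t^3 - 7*t^2 + 15*t - 9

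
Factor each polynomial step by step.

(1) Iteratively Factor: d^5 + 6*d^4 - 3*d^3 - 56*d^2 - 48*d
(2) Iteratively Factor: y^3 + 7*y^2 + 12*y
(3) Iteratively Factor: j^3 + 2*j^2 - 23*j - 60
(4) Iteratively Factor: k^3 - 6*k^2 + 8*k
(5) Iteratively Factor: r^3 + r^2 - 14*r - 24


(1) = (d + 4)*(d^4 + 2*d^3 - 11*d^2 - 12*d) = (d - 3)*(d + 4)*(d^3 + 5*d^2 + 4*d) = (d - 3)*(d + 4)^2*(d^2 + d) = d*(d - 3)*(d + 4)^2*(d + 1)
(2) = (y)*(y^2 + 7*y + 12) = y*(y + 3)*(y + 4)
(3) = (j - 5)*(j^2 + 7*j + 12) = (j - 5)*(j + 4)*(j + 3)
(4) = (k - 2)*(k^2 - 4*k) = k*(k - 2)*(k - 4)
(5) = (r - 4)*(r^2 + 5*r + 6) = (r - 4)*(r + 2)*(r + 3)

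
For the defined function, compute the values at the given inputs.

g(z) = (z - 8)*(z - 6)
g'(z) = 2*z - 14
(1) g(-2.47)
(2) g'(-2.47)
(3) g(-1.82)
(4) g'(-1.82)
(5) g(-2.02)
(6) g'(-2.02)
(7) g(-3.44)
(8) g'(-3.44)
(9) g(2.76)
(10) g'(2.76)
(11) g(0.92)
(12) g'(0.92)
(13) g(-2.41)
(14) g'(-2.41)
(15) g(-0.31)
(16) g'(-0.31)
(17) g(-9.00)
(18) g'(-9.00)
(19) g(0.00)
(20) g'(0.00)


(1) = 88.68
(2) = -18.94
(3) = 76.79
(4) = -17.64
(5) = 80.36
(6) = -18.04
(7) = 107.99
(8) = -20.88
(9) = 16.98
(10) = -8.48
(11) = 35.97
(12) = -12.16
(13) = 87.55
(14) = -18.82
(15) = 52.44
(16) = -14.62
(17) = 255.00
(18) = -32.00
(19) = 48.00
(20) = -14.00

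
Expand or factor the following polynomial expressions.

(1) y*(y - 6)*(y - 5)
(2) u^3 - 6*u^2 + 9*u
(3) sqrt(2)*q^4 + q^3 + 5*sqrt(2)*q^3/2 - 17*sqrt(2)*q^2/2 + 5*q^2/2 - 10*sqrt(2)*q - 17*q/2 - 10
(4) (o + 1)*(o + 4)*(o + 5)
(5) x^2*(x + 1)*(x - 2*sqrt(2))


(1) = y^3 - 11*y^2 + 30*y
(2) = u*(u - 3)^2
(3) = (q - 5/2)*(q + 1)*(q + 4)*(sqrt(2)*q + 1)
(4) = o^3 + 10*o^2 + 29*o + 20
(5) = x^4 - 2*sqrt(2)*x^3 + x^3 - 2*sqrt(2)*x^2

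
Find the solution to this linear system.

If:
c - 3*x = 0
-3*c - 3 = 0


Then:
c = -1
x = -1/3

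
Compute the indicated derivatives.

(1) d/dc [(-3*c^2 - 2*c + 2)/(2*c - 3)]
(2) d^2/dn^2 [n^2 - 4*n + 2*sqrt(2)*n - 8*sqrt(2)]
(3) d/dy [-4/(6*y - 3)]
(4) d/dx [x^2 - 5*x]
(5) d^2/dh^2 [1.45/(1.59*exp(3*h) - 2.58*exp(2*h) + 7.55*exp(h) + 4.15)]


(1) = 2*(-3*c^2 + 9*c + 1)/(4*c^2 - 12*c + 9)
(2) = 2
(3) = 8/(3*(2*y - 1)^2)
(4) = 2*x - 5
(5) = ((-20.7495*exp(2*h) + 14.964*exp(h) - 10.9475)*(1.59*exp(3*h) - 2.58*exp(2*h) + 7.55*exp(h) + 4.15) + 1.45*(4.77*exp(2*h) - 5.16*exp(h) + 7.55)*(9.54*exp(2*h) - 10.32*exp(h) + 15.1)*exp(h))*exp(h)/(1.59*exp(3*h) - 2.58*exp(2*h) + 7.55*exp(h) + 4.15)^3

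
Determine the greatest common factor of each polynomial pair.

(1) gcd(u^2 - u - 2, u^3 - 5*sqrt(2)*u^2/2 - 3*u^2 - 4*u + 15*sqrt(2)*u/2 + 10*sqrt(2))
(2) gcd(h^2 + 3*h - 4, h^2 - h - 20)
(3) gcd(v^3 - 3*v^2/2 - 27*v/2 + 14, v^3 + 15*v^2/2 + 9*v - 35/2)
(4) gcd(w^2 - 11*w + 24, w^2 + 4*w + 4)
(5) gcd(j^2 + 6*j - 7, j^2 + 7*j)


(1) = u + 1
(2) = h + 4
(3) = v^2 + 5*v/2 - 7/2
(4) = 1
(5) = j + 7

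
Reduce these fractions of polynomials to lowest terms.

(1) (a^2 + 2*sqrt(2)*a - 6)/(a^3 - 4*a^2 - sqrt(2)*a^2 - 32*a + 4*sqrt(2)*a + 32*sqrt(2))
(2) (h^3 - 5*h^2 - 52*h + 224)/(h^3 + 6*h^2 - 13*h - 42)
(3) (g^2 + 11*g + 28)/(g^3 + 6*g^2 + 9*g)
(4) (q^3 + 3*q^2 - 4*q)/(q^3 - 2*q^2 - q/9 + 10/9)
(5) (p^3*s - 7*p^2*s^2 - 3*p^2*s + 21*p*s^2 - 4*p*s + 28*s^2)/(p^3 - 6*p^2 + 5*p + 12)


(1) = (a + 3*sqrt(2))/(a^2 - 4*a - 32)
(2) = (h^2 - 12*h + 32)/(h^2 - h - 6)
(3) = (g^2 + 11*g + 28)/(g^3 + 6*g^2 + 9*g)
(4) = (9*q^2 + 36*q)/(9*q^2 - 9*q - 10)
(5) = (p*s - 7*s^2)/(p - 3)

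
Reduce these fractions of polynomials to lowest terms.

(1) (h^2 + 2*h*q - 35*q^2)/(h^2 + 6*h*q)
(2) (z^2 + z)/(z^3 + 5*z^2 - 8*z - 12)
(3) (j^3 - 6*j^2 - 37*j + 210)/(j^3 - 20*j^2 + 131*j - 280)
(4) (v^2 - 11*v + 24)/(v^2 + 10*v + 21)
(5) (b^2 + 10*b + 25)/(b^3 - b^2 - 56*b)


(1) = (h^2 + 2*h*q - 35*q^2)/(h^2 + 6*h*q)
(2) = z/(z^2 + 4*z - 12)
(3) = (j + 6)/(j - 8)
(4) = (v^2 - 11*v + 24)/(v^2 + 10*v + 21)
(5) = (b^2 + 10*b + 25)/(b^3 - b^2 - 56*b)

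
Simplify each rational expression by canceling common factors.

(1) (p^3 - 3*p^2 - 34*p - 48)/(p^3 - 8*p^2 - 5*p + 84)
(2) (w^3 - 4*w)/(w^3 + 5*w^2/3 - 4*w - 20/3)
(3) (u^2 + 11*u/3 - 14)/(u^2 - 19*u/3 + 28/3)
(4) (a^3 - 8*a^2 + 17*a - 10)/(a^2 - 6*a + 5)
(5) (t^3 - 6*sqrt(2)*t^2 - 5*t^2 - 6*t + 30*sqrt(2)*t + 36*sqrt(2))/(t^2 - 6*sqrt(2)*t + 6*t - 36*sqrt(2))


(1) = (p^2 - 6*p - 16)/(p^2 - 11*p + 28)
(2) = 3*w/(3*w + 5)
(3) = (u + 6)/(u - 4)
(4) = a - 2
(5) = (t^2 - 5*t - 6)/(t + 6)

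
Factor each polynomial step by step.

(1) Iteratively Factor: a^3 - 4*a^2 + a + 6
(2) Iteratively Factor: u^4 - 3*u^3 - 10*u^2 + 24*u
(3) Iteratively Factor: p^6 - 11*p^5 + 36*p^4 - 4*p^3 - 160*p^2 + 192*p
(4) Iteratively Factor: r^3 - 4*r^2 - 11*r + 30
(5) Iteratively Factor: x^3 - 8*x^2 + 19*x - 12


(1) = (a + 1)*(a^2 - 5*a + 6) = (a - 3)*(a + 1)*(a - 2)
(2) = (u + 3)*(u^3 - 6*u^2 + 8*u) = (u - 2)*(u + 3)*(u^2 - 4*u) = (u - 4)*(u - 2)*(u + 3)*(u)
(3) = (p - 2)*(p^5 - 9*p^4 + 18*p^3 + 32*p^2 - 96*p) = p*(p - 2)*(p^4 - 9*p^3 + 18*p^2 + 32*p - 96) = p*(p - 4)*(p - 2)*(p^3 - 5*p^2 - 2*p + 24) = p*(p - 4)*(p - 3)*(p - 2)*(p^2 - 2*p - 8) = p*(p - 4)*(p - 3)*(p - 2)*(p + 2)*(p - 4)
(4) = (r - 5)*(r^2 + r - 6) = (r - 5)*(r - 2)*(r + 3)
(5) = (x - 4)*(x^2 - 4*x + 3) = (x - 4)*(x - 3)*(x - 1)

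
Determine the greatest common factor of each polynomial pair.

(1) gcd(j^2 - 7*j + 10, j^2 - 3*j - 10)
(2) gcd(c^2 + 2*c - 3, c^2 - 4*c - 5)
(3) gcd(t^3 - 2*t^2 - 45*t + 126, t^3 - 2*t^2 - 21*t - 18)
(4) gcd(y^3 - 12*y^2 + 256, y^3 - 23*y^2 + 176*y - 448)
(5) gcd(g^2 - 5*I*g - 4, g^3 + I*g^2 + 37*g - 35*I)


(1) = j - 5
(2) = 1
(3) = gcd((t - 6)*(t - 3)*(t + 7), (t - 6)*(t + 1)*(t + 3)) = t - 6
(4) = gcd((y - 8)^2*(y + 4), (y - 8)^2*(y - 7)) = y^2 - 16*y + 64
(5) = g - I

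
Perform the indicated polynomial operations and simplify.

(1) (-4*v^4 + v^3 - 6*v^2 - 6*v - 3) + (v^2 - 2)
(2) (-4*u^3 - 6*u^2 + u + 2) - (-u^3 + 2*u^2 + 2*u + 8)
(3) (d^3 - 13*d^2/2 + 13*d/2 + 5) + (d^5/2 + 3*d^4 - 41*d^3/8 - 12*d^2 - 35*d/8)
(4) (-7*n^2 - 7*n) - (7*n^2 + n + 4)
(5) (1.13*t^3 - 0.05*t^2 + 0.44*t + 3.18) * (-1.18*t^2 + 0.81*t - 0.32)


(1) = -4*v^4 + v^3 - 5*v^2 - 6*v - 5
(2) = -3*u^3 - 8*u^2 - u - 6
(3) = d^5/2 + 3*d^4 - 33*d^3/8 - 37*d^2/2 + 17*d/8 + 5
(4) = -14*n^2 - 8*n - 4
(5) = -1.3334*t^5 + 0.9743*t^4 - 0.9213*t^3 - 3.38*t^2 + 2.435*t - 1.0176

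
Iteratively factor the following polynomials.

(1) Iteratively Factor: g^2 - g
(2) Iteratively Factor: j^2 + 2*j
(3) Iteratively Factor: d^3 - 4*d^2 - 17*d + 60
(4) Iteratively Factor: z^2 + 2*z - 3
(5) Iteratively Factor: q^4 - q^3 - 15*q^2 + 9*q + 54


(1) = (g)*(g - 1)
(2) = (j + 2)*(j)
(3) = (d - 3)*(d^2 - d - 20) = (d - 5)*(d - 3)*(d + 4)
(4) = (z - 1)*(z + 3)
(5) = (q + 2)*(q^3 - 3*q^2 - 9*q + 27) = (q + 2)*(q + 3)*(q^2 - 6*q + 9) = (q - 3)*(q + 2)*(q + 3)*(q - 3)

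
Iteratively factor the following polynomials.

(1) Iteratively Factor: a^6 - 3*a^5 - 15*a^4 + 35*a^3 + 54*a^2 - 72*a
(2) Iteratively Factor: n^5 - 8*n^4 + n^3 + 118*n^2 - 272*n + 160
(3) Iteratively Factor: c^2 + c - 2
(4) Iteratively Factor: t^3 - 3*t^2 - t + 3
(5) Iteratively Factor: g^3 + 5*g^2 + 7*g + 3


(1) = (a)*(a^5 - 3*a^4 - 15*a^3 + 35*a^2 + 54*a - 72) = a*(a - 4)*(a^4 + a^3 - 11*a^2 - 9*a + 18) = a*(a - 4)*(a - 3)*(a^3 + 4*a^2 + a - 6) = a*(a - 4)*(a - 3)*(a + 2)*(a^2 + 2*a - 3) = a*(a - 4)*(a - 3)*(a - 1)*(a + 2)*(a + 3)
(2) = (n - 1)*(n^4 - 7*n^3 - 6*n^2 + 112*n - 160) = (n - 4)*(n - 1)*(n^3 - 3*n^2 - 18*n + 40) = (n - 4)*(n - 1)*(n + 4)*(n^2 - 7*n + 10) = (n - 4)*(n - 2)*(n - 1)*(n + 4)*(n - 5)
(3) = (c + 2)*(c - 1)
(4) = (t + 1)*(t^2 - 4*t + 3) = (t - 1)*(t + 1)*(t - 3)
(5) = (g + 3)*(g^2 + 2*g + 1) = (g + 1)*(g + 3)*(g + 1)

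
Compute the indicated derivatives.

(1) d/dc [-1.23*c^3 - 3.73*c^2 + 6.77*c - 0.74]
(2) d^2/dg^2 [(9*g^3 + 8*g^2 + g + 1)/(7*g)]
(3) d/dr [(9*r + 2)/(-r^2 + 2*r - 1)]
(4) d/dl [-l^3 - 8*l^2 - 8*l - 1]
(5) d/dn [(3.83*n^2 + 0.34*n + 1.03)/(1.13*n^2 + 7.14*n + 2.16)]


(1) = -3.69*c^2 - 7.46*c + 6.77
(2) = 18/7 + 2/(7*g^3)
(3) = (9*r + 13)/(r^3 - 3*r^2 + 3*r - 1)
(4) = -3*l^2 - 16*l - 8
(5) = (26.962*n^2 + 14.2178*n - 6.6198)/(1.2769*n^4 + 16.1364*n^3 + 55.8612*n^2 + 30.8448*n + 4.6656)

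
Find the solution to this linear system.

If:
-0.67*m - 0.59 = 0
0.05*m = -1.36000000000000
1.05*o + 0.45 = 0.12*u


Then:
No Solution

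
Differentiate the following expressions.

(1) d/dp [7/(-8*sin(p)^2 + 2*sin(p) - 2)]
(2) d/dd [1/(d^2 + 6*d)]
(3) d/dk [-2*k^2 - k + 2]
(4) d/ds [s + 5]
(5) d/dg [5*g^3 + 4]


(1) = 7*(8*sin(p) - 1)*cos(p)/(2*(4*sin(p)^2 - sin(p) + 1)^2)
(2) = 2*(-d - 3)/(d^2*(d + 6)^2)
(3) = -4*k - 1
(4) = 1
(5) = 15*g^2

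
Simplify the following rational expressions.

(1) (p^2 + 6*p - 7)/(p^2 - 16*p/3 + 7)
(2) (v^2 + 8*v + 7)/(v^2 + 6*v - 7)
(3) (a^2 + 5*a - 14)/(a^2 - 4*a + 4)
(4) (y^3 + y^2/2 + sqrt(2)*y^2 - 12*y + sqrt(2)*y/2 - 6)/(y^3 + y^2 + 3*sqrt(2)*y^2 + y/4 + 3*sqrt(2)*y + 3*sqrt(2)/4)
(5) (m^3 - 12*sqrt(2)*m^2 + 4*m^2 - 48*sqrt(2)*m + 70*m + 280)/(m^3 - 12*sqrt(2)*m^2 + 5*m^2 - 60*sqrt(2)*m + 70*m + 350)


(1) = (3*p^2 + 18*p - 21)/(3*p^2 - 16*p + 21)
(2) = (v + 1)/(v - 1)
(3) = (a + 7)/(a - 2)
(4) = (8*y - 16*sqrt(2))/(8*y + 4)
(5) = (m + 4)/(m + 5)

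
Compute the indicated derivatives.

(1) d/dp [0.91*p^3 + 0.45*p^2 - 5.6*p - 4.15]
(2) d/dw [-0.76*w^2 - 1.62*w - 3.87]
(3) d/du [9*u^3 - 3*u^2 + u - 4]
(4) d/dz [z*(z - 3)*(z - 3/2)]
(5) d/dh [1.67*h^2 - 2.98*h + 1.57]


(1) = 2.73*p^2 + 0.9*p - 5.6
(2) = -1.52*w - 1.62
(3) = 27*u^2 - 6*u + 1
(4) = 3*z^2 - 9*z + 9/2
(5) = 3.34*h - 2.98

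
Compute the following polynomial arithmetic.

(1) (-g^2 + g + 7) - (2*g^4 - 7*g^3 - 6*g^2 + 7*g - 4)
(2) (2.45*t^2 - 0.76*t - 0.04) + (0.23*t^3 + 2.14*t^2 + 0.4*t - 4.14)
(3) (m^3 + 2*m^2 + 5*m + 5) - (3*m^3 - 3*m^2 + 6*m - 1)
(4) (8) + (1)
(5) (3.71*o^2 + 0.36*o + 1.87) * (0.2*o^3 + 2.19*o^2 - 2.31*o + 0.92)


(1) = -2*g^4 + 7*g^3 + 5*g^2 - 6*g + 11
(2) = 0.23*t^3 + 4.59*t^2 - 0.36*t - 4.18
(3) = -2*m^3 + 5*m^2 - m + 6
(4) = 9
(5) = 0.742*o^5 + 8.1969*o^4 - 7.4077*o^3 + 6.6769*o^2 - 3.9885*o + 1.7204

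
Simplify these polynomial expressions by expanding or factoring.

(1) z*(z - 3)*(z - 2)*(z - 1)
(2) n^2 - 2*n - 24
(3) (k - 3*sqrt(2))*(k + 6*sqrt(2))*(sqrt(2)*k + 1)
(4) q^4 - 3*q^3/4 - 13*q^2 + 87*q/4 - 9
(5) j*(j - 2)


(1) = z^4 - 6*z^3 + 11*z^2 - 6*z
(2) = (n - 6)*(n + 4)
(3) = sqrt(2)*k^3 + 7*k^2 - 33*sqrt(2)*k - 36
(4) = (q - 3)*(q - 1)*(q - 3/4)*(q + 4)
(5) = j^2 - 2*j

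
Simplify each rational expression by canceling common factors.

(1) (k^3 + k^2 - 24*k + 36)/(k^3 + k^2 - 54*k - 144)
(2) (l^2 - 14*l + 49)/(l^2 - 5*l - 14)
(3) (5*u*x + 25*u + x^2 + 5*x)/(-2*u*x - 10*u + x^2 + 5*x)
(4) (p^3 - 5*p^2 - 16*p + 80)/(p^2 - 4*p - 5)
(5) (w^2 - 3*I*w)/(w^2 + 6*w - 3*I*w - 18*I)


(1) = (k^2 - 5*k + 6)/(k^2 - 5*k - 24)
(2) = (l - 7)/(l + 2)
(3) = (5*u + x)/(-2*u + x)
(4) = (p^2 - 16)/(p + 1)
(5) = w/(w + 6)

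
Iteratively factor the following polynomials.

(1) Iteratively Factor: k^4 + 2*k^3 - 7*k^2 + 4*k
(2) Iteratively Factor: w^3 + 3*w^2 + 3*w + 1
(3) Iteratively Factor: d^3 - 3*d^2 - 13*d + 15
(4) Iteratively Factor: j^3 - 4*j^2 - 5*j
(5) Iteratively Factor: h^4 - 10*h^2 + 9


(1) = (k - 1)*(k^3 + 3*k^2 - 4*k) = (k - 1)*(k + 4)*(k^2 - k) = k*(k - 1)*(k + 4)*(k - 1)
(2) = (w + 1)*(w^2 + 2*w + 1) = (w + 1)^2*(w + 1)
(3) = (d + 3)*(d^2 - 6*d + 5) = (d - 1)*(d + 3)*(d - 5)
(4) = (j)*(j^2 - 4*j - 5) = j*(j - 5)*(j + 1)
(5) = (h + 1)*(h^3 - h^2 - 9*h + 9) = (h + 1)*(h + 3)*(h^2 - 4*h + 3) = (h - 3)*(h + 1)*(h + 3)*(h - 1)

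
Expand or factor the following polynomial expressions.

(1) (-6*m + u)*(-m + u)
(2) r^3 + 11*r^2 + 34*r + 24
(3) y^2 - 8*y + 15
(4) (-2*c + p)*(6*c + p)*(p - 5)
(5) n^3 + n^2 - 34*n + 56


(1) = 6*m^2 - 7*m*u + u^2
(2) = (r + 1)*(r + 4)*(r + 6)
(3) = (y - 5)*(y - 3)
(4) = -12*c^2*p + 60*c^2 + 4*c*p^2 - 20*c*p + p^3 - 5*p^2
(5) = (n - 4)*(n - 2)*(n + 7)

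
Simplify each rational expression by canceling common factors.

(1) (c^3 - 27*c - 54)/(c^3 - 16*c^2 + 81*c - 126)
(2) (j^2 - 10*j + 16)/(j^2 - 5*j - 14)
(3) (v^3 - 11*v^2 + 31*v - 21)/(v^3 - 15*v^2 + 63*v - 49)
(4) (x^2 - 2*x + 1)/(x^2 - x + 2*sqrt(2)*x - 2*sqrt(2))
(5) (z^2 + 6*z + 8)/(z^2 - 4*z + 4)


(1) = (c^2 + 6*c + 9)/(c^2 - 10*c + 21)
(2) = (j^2 - 10*j + 16)/(j^2 - 5*j - 14)
(3) = (v - 3)/(v - 7)
(4) = (x - 1)/(x + 2*sqrt(2))
(5) = (z^2 + 6*z + 8)/(z^2 - 4*z + 4)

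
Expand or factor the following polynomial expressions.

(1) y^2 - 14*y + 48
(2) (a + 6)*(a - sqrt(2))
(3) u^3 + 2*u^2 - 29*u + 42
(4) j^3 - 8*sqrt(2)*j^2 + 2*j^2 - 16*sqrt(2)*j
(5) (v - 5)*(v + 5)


(1) = (y - 8)*(y - 6)
(2) = a^2 - sqrt(2)*a + 6*a - 6*sqrt(2)
(3) = (u - 3)*(u - 2)*(u + 7)
(4) = j*(j + 2)*(j - 8*sqrt(2))
(5) = v^2 - 25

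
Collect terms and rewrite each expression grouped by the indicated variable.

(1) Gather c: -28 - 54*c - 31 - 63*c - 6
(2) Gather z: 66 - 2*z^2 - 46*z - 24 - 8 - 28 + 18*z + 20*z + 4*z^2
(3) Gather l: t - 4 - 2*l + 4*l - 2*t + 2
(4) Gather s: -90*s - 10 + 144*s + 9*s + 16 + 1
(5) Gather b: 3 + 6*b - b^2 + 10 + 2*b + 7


(1) = -117*c - 65
(2) = 2*z^2 - 8*z + 6
(3) = 2*l - t - 2
(4) = 63*s + 7
(5) = -b^2 + 8*b + 20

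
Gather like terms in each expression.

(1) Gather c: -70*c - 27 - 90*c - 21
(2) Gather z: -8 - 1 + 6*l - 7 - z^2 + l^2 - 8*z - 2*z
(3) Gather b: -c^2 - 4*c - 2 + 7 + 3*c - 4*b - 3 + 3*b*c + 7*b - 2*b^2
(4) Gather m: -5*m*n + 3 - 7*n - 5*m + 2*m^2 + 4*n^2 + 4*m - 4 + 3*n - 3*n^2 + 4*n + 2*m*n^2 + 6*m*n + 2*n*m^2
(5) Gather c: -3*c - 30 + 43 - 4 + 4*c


(1) = -160*c - 48
(2) = l^2 + 6*l - z^2 - 10*z - 16
(3) = -2*b^2 + b*(3*c + 3) - c^2 - c + 2
(4) = m^2*(2*n + 2) + m*(2*n^2 + n - 1) + n^2 - 1
(5) = c + 9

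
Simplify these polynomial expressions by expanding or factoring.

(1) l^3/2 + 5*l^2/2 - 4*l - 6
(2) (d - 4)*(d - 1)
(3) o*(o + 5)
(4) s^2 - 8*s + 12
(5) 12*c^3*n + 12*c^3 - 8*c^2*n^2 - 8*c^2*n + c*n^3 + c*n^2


(1) = (l/2 + 1/2)*(l - 2)*(l + 6)
(2) = d^2 - 5*d + 4
(3) = o^2 + 5*o
(4) = (s - 6)*(s - 2)
(5) = (-6*c + n)*(-2*c + n)*(c*n + c)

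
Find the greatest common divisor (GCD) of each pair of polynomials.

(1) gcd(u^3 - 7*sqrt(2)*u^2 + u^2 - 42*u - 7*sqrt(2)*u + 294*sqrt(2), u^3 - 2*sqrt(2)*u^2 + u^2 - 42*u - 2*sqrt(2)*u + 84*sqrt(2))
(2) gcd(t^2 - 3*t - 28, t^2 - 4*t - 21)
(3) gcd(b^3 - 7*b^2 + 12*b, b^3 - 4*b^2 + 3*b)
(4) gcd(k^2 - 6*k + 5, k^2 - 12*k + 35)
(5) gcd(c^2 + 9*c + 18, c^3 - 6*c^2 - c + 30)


(1) = u^2 + u - 42
(2) = gcd((t - 7)*(t + 4), (t - 7)*(t + 3)) = t - 7
(3) = b^2 - 3*b
(4) = gcd((k - 5)*(k - 1), (k - 7)*(k - 5)) = k - 5
(5) = 1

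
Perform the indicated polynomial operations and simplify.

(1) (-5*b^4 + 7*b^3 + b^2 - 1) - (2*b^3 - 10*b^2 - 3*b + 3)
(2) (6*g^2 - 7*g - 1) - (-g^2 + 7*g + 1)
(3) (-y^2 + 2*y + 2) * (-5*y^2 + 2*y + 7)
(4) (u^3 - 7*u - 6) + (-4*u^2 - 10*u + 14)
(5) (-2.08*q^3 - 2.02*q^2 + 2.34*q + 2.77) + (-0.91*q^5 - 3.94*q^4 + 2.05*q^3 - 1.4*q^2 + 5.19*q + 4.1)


(1) = -5*b^4 + 5*b^3 + 11*b^2 + 3*b - 4
(2) = 7*g^2 - 14*g - 2
(3) = 5*y^4 - 12*y^3 - 13*y^2 + 18*y + 14
(4) = u^3 - 4*u^2 - 17*u + 8
(5) = -0.91*q^5 - 3.94*q^4 - 0.03*q^3 - 3.42*q^2 + 7.53*q + 6.87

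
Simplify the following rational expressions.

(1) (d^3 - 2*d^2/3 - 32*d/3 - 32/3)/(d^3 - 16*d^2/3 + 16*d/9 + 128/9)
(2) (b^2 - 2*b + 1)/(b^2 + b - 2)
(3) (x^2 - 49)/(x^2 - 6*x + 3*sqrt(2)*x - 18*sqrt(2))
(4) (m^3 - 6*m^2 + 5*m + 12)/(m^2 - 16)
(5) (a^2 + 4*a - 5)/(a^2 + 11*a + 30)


(1) = (3*d + 6)/(3*d - 8)
(2) = (b - 1)/(b + 2)
(3) = (x^2 - 49)/(x^2 + x*(-6 + 3*sqrt(2)) - 18*sqrt(2))
(4) = (m^2 - 2*m - 3)/(m + 4)
(5) = (a - 1)/(a + 6)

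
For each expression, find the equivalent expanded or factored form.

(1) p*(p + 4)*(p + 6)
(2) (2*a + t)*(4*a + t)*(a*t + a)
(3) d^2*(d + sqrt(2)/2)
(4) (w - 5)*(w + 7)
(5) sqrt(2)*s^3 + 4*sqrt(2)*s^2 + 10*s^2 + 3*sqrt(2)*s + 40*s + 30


(1) = p^3 + 10*p^2 + 24*p
(2) = 8*a^3*t + 8*a^3 + 6*a^2*t^2 + 6*a^2*t + a*t^3 + a*t^2
(3) = d^3 + sqrt(2)*d^2/2
(4) = w^2 + 2*w - 35
(5) = (s + 3)*(s + 5*sqrt(2))*(sqrt(2)*s + sqrt(2))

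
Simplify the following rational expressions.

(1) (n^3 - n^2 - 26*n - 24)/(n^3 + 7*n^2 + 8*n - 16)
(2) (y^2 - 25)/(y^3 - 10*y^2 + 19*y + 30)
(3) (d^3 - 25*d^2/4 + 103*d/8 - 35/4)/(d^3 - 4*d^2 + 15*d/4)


(1) = (n^2 - 5*n - 6)/(n^2 + 3*n - 4)
(2) = (y + 5)/(y^2 - 5*y - 6)
(3) = (4*d^2 - 15*d + 14)/(4*d^2 - 6*d)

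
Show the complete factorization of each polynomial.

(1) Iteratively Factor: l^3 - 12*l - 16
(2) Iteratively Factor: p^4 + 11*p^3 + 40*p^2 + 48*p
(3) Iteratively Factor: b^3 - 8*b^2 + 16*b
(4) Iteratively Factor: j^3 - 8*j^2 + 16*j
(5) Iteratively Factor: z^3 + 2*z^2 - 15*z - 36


(1) = (l - 4)*(l^2 + 4*l + 4) = (l - 4)*(l + 2)*(l + 2)
(2) = (p + 3)*(p^3 + 8*p^2 + 16*p) = (p + 3)*(p + 4)*(p^2 + 4*p) = (p + 3)*(p + 4)^2*(p)
(3) = (b - 4)*(b^2 - 4*b) = (b - 4)^2*(b)
(4) = (j - 4)*(j^2 - 4*j) = j*(j - 4)*(j - 4)
(5) = (z + 3)*(z^2 - z - 12) = (z - 4)*(z + 3)*(z + 3)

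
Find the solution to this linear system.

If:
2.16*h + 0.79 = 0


Then:
h = -0.37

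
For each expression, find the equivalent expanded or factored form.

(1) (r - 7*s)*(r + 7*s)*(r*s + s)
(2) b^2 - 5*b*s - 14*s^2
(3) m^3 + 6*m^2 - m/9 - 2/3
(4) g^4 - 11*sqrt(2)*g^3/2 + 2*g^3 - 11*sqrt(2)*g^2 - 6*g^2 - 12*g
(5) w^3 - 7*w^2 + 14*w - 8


(1) = r^3*s + r^2*s - 49*r*s^3 - 49*s^3
(2) = (b - 7*s)*(b + 2*s)
(3) = (m - 1/3)*(m + 1/3)*(m + 6)
(4) = g*(g + 2)*(g - 6*sqrt(2))*(g + sqrt(2)/2)
(5) = (w - 4)*(w - 2)*(w - 1)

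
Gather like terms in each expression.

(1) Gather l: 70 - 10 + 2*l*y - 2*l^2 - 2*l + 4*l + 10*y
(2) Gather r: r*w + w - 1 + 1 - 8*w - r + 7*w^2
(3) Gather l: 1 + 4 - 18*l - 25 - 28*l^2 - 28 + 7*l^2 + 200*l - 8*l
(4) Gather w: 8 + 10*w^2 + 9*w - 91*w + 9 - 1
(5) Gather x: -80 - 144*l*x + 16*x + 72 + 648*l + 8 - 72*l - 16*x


(1) = -2*l^2 + l*(2*y + 2) + 10*y + 60
(2) = r*(w - 1) + 7*w^2 - 7*w
(3) = -21*l^2 + 174*l - 48
(4) = 10*w^2 - 82*w + 16
(5) = -144*l*x + 576*l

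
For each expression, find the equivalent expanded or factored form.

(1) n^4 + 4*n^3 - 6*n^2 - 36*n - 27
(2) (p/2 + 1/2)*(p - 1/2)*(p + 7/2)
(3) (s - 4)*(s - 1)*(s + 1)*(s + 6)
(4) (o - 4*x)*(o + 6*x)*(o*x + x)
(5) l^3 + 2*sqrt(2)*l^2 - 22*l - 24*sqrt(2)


(1) = (n - 3)*(n + 1)*(n + 3)^2
(2) = p^3/2 + 2*p^2 + 5*p/8 - 7/8
(3) = s^4 + 2*s^3 - 25*s^2 - 2*s + 24
(4) = o^3*x + 2*o^2*x^2 + o^2*x - 24*o*x^3 + 2*o*x^2 - 24*x^3
(5) = (l - 3*sqrt(2))*(l + sqrt(2))*(l + 4*sqrt(2))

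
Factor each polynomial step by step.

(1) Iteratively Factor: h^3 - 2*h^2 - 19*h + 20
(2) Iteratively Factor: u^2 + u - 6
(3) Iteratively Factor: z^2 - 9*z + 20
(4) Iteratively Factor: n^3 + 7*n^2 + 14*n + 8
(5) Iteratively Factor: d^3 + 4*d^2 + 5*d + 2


(1) = (h - 5)*(h^2 + 3*h - 4) = (h - 5)*(h - 1)*(h + 4)
(2) = (u + 3)*(u - 2)
(3) = (z - 5)*(z - 4)
(4) = (n + 1)*(n^2 + 6*n + 8) = (n + 1)*(n + 2)*(n + 4)
(5) = (d + 1)*(d^2 + 3*d + 2) = (d + 1)^2*(d + 2)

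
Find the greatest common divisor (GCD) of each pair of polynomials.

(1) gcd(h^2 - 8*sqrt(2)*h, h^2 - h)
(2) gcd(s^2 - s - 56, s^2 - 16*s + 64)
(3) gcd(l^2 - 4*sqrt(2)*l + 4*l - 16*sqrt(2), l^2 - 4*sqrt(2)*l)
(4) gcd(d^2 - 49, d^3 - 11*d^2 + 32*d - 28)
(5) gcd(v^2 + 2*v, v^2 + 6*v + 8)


(1) = gcd(h*(h - 8*sqrt(2)), h*(h - 1)) = h
(2) = gcd((s - 8)*(s + 7), (s - 8)^2) = s - 8
(3) = l - 4*sqrt(2)
(4) = gcd((d - 7)*(d + 7), (d - 7)*(d - 2)^2) = d - 7
(5) = gcd(v*(v + 2), (v + 2)*(v + 4)) = v + 2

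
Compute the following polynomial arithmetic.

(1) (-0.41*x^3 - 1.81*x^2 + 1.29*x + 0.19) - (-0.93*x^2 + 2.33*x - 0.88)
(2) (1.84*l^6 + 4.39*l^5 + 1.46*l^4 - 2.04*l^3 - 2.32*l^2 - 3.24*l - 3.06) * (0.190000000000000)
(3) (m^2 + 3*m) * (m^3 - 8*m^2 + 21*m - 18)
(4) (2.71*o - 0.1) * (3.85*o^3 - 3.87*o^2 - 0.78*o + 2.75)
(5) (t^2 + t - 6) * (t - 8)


(1) = -0.41*x^3 - 0.88*x^2 - 1.04*x + 1.07
(2) = 0.3496*l^6 + 0.8341*l^5 + 0.2774*l^4 - 0.3876*l^3 - 0.4408*l^2 - 0.6156*l - 0.5814
(3) = m^5 - 5*m^4 - 3*m^3 + 45*m^2 - 54*m
(4) = 10.4335*o^4 - 10.8727*o^3 - 1.7268*o^2 + 7.5305*o - 0.275
(5) = t^3 - 7*t^2 - 14*t + 48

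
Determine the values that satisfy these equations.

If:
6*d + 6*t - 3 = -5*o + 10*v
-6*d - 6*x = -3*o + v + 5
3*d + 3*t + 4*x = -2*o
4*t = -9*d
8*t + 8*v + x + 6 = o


Then:
d = 5048/15945
o = 7869/5315
t = -3786/5315
v = 1078/5315
x = -2357/5315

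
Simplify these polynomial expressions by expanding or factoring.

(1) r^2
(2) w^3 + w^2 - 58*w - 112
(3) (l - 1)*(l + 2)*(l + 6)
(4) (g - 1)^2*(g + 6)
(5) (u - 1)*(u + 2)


(1) = r^2
(2) = (w - 8)*(w + 2)*(w + 7)
(3) = l^3 + 7*l^2 + 4*l - 12
(4) = g^3 + 4*g^2 - 11*g + 6
(5) = u^2 + u - 2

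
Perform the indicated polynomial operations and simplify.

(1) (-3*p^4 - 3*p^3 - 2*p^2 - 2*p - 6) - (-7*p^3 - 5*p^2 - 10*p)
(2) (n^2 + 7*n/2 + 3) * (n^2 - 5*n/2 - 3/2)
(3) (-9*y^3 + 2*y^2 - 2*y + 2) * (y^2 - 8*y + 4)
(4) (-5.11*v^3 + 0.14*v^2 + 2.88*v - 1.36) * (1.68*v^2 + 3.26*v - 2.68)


(1) = -3*p^4 + 4*p^3 + 3*p^2 + 8*p - 6
(2) = n^4 + n^3 - 29*n^2/4 - 51*n/4 - 9/2
(3) = -9*y^5 + 74*y^4 - 54*y^3 + 26*y^2 - 24*y + 8
(4) = -8.5848*v^5 - 16.4234*v^4 + 18.9896*v^3 + 6.7288*v^2 - 12.152*v + 3.6448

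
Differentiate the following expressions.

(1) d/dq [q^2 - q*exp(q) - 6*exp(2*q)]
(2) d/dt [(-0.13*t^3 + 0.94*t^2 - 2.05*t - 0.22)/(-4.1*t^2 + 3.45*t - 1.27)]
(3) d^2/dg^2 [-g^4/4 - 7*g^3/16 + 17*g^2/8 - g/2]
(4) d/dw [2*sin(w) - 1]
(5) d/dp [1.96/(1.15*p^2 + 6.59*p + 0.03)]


(1) = -q*exp(q) + 2*q - 12*exp(2*q) - exp(q)
(2) = (0.533*t^4 - 0.897*t^3 - 4.6667*t^2 - 4.1916*t + 3.3625)/(16.81*t^4 - 28.29*t^3 + 22.3165*t^2 - 8.763*t + 1.6129)
(3) = -3*g^2 - 21*g/8 + 17/4
(4) = 2*cos(w)
(5) = (-4.508*p - 12.9164)/(1.15*p^2 + 6.59*p + 0.03)^2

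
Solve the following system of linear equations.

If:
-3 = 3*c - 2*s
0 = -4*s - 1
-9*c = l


Then:
c = -7/6
l = 21/2
s = -1/4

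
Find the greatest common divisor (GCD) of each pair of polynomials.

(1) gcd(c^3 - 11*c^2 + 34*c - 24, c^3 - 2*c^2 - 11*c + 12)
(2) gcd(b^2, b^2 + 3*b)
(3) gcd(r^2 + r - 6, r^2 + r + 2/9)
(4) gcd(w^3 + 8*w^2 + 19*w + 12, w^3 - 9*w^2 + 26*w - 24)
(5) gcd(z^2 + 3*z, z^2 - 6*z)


(1) = c^2 - 5*c + 4
(2) = gcd(b^2, b*(b + 3)) = b
(3) = 1
(4) = 1
(5) = gcd(z*(z + 3), z*(z - 6)) = z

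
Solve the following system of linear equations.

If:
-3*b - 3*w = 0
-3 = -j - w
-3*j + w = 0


Then:
b = -9/4
j = 3/4
w = 9/4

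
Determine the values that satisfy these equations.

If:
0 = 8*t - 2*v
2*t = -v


Then:
t = 0
v = 0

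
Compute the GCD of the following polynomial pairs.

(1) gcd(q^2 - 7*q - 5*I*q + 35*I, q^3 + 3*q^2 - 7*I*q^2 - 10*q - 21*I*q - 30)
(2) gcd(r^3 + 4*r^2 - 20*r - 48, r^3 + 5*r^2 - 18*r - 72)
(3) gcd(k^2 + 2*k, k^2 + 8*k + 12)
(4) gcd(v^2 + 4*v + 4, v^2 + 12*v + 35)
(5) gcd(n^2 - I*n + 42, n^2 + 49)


(1) = gcd((q - 7)*(q - 5*I), (q + 3)*(q - 5*I)*(q - 2*I)) = q - 5*I
(2) = gcd((r - 4)*(r + 2)*(r + 6), (r - 4)*(r + 3)*(r + 6)) = r^2 + 2*r - 24
(3) = gcd(k*(k + 2), (k + 2)*(k + 6)) = k + 2
(4) = 1
(5) = gcd((n - 7*I)*(n + 6*I), (n - 7*I)*(n + 7*I)) = n - 7*I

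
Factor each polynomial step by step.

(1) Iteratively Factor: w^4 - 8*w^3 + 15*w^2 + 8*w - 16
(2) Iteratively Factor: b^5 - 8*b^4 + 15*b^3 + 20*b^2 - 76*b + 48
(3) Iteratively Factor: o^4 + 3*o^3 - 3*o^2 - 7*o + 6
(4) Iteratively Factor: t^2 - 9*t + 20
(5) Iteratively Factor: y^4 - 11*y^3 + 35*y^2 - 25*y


(1) = (w + 1)*(w^3 - 9*w^2 + 24*w - 16) = (w - 4)*(w + 1)*(w^2 - 5*w + 4) = (w - 4)^2*(w + 1)*(w - 1)
(2) = (b - 2)*(b^4 - 6*b^3 + 3*b^2 + 26*b - 24) = (b - 2)*(b - 1)*(b^3 - 5*b^2 - 2*b + 24) = (b - 2)*(b - 1)*(b + 2)*(b^2 - 7*b + 12) = (b - 3)*(b - 2)*(b - 1)*(b + 2)*(b - 4)
(3) = (o - 1)*(o^3 + 4*o^2 + o - 6) = (o - 1)*(o + 3)*(o^2 + o - 2) = (o - 1)*(o + 2)*(o + 3)*(o - 1)
(4) = (t - 5)*(t - 4)
(5) = (y)*(y^3 - 11*y^2 + 35*y - 25) = y*(y - 5)*(y^2 - 6*y + 5) = y*(y - 5)*(y - 1)*(y - 5)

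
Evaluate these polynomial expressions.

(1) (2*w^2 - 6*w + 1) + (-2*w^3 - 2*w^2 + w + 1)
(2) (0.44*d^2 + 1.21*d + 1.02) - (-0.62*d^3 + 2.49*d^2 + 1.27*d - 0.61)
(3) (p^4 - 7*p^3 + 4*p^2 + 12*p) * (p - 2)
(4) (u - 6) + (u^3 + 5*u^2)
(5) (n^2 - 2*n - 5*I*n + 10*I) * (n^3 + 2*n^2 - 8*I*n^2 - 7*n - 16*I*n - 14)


(1) = -2*w^3 - 5*w + 2
(2) = 0.62*d^3 - 2.05*d^2 - 0.06*d + 1.63
(3) = p^5 - 9*p^4 + 18*p^3 + 4*p^2 - 24*p
(4) = u^3 + 5*u^2 + u - 6
(5) = n^5 - 13*I*n^4 - 51*n^3 + 87*I*n^2 + 188*n - 140*I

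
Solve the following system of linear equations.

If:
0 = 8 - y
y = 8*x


Then:
x = 1
y = 8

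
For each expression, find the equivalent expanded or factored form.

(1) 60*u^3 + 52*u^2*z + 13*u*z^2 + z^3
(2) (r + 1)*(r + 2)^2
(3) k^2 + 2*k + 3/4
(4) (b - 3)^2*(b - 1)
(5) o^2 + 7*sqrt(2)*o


(1) = (2*u + z)*(5*u + z)*(6*u + z)
(2) = r^3 + 5*r^2 + 8*r + 4
(3) = (k + 1/2)*(k + 3/2)
(4) = b^3 - 7*b^2 + 15*b - 9
(5) = o*(o + 7*sqrt(2))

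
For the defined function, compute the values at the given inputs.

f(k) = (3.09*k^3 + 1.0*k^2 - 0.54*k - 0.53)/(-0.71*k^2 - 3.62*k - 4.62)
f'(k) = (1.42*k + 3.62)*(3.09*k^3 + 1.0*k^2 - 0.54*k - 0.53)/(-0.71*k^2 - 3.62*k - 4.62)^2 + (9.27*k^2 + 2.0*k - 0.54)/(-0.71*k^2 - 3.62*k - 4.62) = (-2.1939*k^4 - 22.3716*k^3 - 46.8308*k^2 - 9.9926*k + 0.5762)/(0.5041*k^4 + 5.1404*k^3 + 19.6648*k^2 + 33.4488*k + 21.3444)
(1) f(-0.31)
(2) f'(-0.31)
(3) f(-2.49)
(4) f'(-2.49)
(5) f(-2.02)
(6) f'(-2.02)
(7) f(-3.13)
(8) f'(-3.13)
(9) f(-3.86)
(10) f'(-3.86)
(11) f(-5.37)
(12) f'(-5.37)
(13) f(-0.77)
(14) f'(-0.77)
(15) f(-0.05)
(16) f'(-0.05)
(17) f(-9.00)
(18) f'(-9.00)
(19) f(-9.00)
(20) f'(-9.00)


(1) = 0.10
(2) = -0.01
(3) = 4919.54
(4) = -56363.19
(5) = 101.76
(6) = -536.07
(7) = 341.75
(8) = 806.63
(9) = 131.58
(10) = 93.88
(11) = 79.10
(12) = 10.75
(13) = 0.41
(14) = -1.98
(15) = 0.11
(16) = 0.05
(17) = 73.34
(18) = -2.05
(19) = 73.34
(20) = -2.05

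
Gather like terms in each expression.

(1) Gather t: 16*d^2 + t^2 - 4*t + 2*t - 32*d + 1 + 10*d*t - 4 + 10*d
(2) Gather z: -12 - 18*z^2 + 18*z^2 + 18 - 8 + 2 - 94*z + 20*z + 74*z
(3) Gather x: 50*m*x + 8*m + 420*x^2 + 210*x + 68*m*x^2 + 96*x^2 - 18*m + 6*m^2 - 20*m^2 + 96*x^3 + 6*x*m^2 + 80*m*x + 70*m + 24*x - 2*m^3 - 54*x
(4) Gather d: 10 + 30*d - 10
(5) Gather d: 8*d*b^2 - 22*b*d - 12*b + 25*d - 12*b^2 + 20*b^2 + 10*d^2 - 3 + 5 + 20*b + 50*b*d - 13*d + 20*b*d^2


(1) = 16*d^2 - 22*d + t^2 + t*(10*d - 2) - 3
(2) = 0
(3) = -2*m^3 - 14*m^2 + 60*m + 96*x^3 + x^2*(68*m + 516) + x*(6*m^2 + 130*m + 180)
(4) = 30*d
(5) = 8*b^2 + 8*b + d^2*(20*b + 10) + d*(8*b^2 + 28*b + 12) + 2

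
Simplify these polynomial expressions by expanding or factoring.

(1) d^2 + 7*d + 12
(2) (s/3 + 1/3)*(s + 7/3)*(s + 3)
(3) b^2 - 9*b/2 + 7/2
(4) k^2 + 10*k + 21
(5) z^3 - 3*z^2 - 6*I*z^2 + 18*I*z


(1) = (d + 3)*(d + 4)
(2) = s^3/3 + 19*s^2/9 + 37*s/9 + 7/3
(3) = (b - 7/2)*(b - 1)
(4) = (k + 3)*(k + 7)
(5) = z*(z - 3)*(z - 6*I)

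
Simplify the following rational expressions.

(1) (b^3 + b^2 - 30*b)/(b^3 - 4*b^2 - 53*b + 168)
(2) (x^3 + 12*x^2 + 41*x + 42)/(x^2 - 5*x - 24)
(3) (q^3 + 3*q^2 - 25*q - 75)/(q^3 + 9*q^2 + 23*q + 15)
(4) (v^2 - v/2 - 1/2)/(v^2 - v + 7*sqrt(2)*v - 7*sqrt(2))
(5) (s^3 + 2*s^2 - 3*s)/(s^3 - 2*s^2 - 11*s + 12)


(1) = (b^3 + b^2 - 30*b)/(b^3 - 4*b^2 - 53*b + 168)
(2) = (x^2 + 9*x + 14)/(x - 8)
(3) = (q - 5)/(q + 1)
(4) = (2*v + 1)/(2*v + 14*sqrt(2))
(5) = s/(s - 4)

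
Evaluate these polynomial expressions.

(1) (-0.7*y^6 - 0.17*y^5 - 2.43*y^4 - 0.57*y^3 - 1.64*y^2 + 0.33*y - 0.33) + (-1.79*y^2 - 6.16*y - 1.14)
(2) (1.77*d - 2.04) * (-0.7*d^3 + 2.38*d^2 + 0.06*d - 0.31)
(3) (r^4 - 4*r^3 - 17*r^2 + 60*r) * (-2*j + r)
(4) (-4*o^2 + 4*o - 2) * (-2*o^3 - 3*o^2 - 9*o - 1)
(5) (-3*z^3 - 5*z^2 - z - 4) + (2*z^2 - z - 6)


(1) = -0.7*y^6 - 0.17*y^5 - 2.43*y^4 - 0.57*y^3 - 3.43*y^2 - 5.83*y - 1.47
(2) = -1.239*d^4 + 5.6406*d^3 - 4.749*d^2 - 0.6711*d + 0.6324
(3) = -2*j*r^4 + 8*j*r^3 + 34*j*r^2 - 120*j*r + r^5 - 4*r^4 - 17*r^3 + 60*r^2
(4) = 8*o^5 + 4*o^4 + 28*o^3 - 26*o^2 + 14*o + 2
(5) = -3*z^3 - 3*z^2 - 2*z - 10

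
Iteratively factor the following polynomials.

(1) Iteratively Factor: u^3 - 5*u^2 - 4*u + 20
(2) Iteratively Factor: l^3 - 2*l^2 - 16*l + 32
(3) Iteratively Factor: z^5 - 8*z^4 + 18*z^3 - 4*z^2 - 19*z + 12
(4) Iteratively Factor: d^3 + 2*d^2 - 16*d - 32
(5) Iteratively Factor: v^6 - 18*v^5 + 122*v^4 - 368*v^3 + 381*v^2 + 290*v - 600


(1) = (u - 5)*(u^2 - 4) = (u - 5)*(u - 2)*(u + 2)
(2) = (l + 4)*(l^2 - 6*l + 8) = (l - 2)*(l + 4)*(l - 4)
(3) = (z - 4)*(z^4 - 4*z^3 + 2*z^2 + 4*z - 3) = (z - 4)*(z - 3)*(z^3 - z^2 - z + 1) = (z - 4)*(z - 3)*(z - 1)*(z^2 - 1) = (z - 4)*(z - 3)*(z - 1)*(z + 1)*(z - 1)
(4) = (d + 2)*(d^2 - 16) = (d - 4)*(d + 2)*(d + 4)
(5) = (v - 4)*(v^5 - 14*v^4 + 66*v^3 - 104*v^2 - 35*v + 150) = (v - 4)*(v - 2)*(v^4 - 12*v^3 + 42*v^2 - 20*v - 75) = (v - 5)*(v - 4)*(v - 2)*(v^3 - 7*v^2 + 7*v + 15) = (v - 5)*(v - 4)*(v - 3)*(v - 2)*(v^2 - 4*v - 5) = (v - 5)^2*(v - 4)*(v - 3)*(v - 2)*(v + 1)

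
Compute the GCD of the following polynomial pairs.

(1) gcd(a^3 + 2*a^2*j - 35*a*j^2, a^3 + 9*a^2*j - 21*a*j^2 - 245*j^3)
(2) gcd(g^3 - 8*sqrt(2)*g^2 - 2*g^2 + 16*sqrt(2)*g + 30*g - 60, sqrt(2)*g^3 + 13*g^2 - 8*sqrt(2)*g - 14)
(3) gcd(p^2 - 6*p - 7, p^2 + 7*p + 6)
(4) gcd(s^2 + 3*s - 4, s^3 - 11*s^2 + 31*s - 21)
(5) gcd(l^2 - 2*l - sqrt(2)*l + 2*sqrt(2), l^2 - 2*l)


(1) = a^2 + 2*a*j - 35*j^2
(2) = 1
(3) = gcd((p - 7)*(p + 1), (p + 1)*(p + 6)) = p + 1
(4) = gcd((s - 1)*(s + 4), (s - 7)*(s - 3)*(s - 1)) = s - 1
(5) = l - 2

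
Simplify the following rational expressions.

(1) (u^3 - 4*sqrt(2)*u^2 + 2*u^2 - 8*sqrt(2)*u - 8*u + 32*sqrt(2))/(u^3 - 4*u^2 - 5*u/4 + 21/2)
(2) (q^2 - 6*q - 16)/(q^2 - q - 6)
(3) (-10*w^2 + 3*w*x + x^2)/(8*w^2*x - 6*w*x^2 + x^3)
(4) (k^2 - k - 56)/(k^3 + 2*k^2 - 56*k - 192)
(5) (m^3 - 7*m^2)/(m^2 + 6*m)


(1) = (4*u^2 + u*(16 - 16*sqrt(2)) - 64*sqrt(2))/(4*u^2 - 8*u - 21)
(2) = (q - 8)/(q - 3)
(3) = (5*w + x)/(-4*w*x + x^2)
(4) = (k + 7)/(k^2 + 10*k + 24)
(5) = (m^2 - 7*m)/(m + 6)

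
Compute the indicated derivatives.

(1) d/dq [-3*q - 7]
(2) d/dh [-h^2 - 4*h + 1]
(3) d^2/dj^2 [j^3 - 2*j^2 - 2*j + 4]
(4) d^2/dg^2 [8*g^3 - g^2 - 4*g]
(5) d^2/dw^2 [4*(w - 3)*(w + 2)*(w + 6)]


(1) = -3
(2) = -2*h - 4
(3) = 6*j - 4
(4) = 48*g - 2
(5) = 24*w + 40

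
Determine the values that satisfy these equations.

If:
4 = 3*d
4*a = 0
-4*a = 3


Then:
No Solution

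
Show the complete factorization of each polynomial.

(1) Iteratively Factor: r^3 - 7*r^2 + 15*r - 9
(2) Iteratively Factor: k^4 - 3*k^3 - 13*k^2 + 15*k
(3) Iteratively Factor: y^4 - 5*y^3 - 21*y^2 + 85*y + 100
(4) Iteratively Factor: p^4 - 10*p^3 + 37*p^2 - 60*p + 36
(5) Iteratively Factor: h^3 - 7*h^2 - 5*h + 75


(1) = (r - 3)*(r^2 - 4*r + 3) = (r - 3)*(r - 1)*(r - 3)
(2) = (k)*(k^3 - 3*k^2 - 13*k + 15) = k*(k - 1)*(k^2 - 2*k - 15) = k*(k - 5)*(k - 1)*(k + 3)
(3) = (y + 4)*(y^3 - 9*y^2 + 15*y + 25) = (y - 5)*(y + 4)*(y^2 - 4*y - 5) = (y - 5)*(y + 1)*(y + 4)*(y - 5)
(4) = (p - 2)*(p^3 - 8*p^2 + 21*p - 18) = (p - 3)*(p - 2)*(p^2 - 5*p + 6) = (p - 3)*(p - 2)^2*(p - 3)
(5) = (h + 3)*(h^2 - 10*h + 25) = (h - 5)*(h + 3)*(h - 5)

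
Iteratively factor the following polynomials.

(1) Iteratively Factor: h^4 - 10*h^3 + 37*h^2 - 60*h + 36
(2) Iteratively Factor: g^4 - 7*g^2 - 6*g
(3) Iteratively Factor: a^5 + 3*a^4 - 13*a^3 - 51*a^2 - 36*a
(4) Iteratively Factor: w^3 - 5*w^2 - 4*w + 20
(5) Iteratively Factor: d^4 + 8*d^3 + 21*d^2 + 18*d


(1) = (h - 3)*(h^3 - 7*h^2 + 16*h - 12) = (h - 3)*(h - 2)*(h^2 - 5*h + 6) = (h - 3)^2*(h - 2)*(h - 2)
(2) = (g + 2)*(g^3 - 2*g^2 - 3*g) = g*(g + 2)*(g^2 - 2*g - 3) = g*(g + 1)*(g + 2)*(g - 3)
(3) = (a + 3)*(a^4 - 13*a^2 - 12*a) = a*(a + 3)*(a^3 - 13*a - 12) = a*(a + 1)*(a + 3)*(a^2 - a - 12) = a*(a + 1)*(a + 3)^2*(a - 4)
(4) = (w - 2)*(w^2 - 3*w - 10) = (w - 5)*(w - 2)*(w + 2)
(5) = (d + 2)*(d^3 + 6*d^2 + 9*d) = (d + 2)*(d + 3)*(d^2 + 3*d) = d*(d + 2)*(d + 3)*(d + 3)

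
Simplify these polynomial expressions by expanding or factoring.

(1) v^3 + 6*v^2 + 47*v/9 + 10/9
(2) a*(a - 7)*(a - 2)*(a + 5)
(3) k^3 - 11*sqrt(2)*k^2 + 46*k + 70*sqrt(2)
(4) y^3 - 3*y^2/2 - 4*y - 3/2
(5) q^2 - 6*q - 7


(1) = (v + 1/3)*(v + 2/3)*(v + 5)
(2) = a^4 - 4*a^3 - 31*a^2 + 70*a
(3) = (k - 7*sqrt(2))*(k - 5*sqrt(2))*(k + sqrt(2))
(4) = (y - 3)*(y + 1/2)*(y + 1)
(5) = (q - 7)*(q + 1)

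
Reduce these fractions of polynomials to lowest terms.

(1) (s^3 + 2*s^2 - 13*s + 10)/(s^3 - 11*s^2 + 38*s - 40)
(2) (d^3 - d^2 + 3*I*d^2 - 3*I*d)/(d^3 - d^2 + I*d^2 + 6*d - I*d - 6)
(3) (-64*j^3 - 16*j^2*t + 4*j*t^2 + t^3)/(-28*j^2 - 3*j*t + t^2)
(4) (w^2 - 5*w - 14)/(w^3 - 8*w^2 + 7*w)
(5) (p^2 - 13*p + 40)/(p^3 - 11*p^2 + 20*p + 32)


(1) = (s^2 + 4*s - 5)/(s^2 - 9*s + 20)
(2) = d/(d - 2*I)
(3) = (-16*j^2 + t^2)/(-7*j + t)
(4) = (w + 2)/(w^2 - w)
(5) = (p - 5)/(p^2 - 3*p - 4)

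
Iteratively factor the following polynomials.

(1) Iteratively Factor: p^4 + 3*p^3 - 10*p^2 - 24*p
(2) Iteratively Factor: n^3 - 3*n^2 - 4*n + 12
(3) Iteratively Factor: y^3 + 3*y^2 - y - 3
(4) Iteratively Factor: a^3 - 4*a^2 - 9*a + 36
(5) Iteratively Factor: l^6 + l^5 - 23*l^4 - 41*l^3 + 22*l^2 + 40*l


(1) = (p - 3)*(p^3 + 6*p^2 + 8*p) = (p - 3)*(p + 4)*(p^2 + 2*p) = (p - 3)*(p + 2)*(p + 4)*(p)
(2) = (n - 2)*(n^2 - n - 6) = (n - 3)*(n - 2)*(n + 2)
(3) = (y - 1)*(y^2 + 4*y + 3) = (y - 1)*(y + 3)*(y + 1)
(4) = (a - 4)*(a^2 - 9) = (a - 4)*(a + 3)*(a - 3)
(5) = (l + 1)*(l^5 - 23*l^3 - 18*l^2 + 40*l) = (l - 1)*(l + 1)*(l^4 + l^3 - 22*l^2 - 40*l) = (l - 5)*(l - 1)*(l + 1)*(l^3 + 6*l^2 + 8*l) = l*(l - 5)*(l - 1)*(l + 1)*(l^2 + 6*l + 8) = l*(l - 5)*(l - 1)*(l + 1)*(l + 2)*(l + 4)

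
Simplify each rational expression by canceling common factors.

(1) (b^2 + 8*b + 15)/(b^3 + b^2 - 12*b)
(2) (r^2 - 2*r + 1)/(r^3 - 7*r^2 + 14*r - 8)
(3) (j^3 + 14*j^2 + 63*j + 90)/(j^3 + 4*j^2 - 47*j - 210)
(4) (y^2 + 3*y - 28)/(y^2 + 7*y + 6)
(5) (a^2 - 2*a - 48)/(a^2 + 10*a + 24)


(1) = (b^2 + 8*b + 15)/(b^3 + b^2 - 12*b)
(2) = (r - 1)/(r^2 - 6*r + 8)
(3) = (j + 3)/(j - 7)
(4) = (y^2 + 3*y - 28)/(y^2 + 7*y + 6)
(5) = (a - 8)/(a + 4)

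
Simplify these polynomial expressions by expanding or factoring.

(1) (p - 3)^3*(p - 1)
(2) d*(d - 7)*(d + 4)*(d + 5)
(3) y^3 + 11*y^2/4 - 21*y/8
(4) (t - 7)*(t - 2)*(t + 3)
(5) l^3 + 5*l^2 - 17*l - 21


(1) = p^4 - 10*p^3 + 36*p^2 - 54*p + 27
(2) = d^4 + 2*d^3 - 43*d^2 - 140*d
(3) = y*(y - 3/4)*(y + 7/2)
(4) = t^3 - 6*t^2 - 13*t + 42
(5) = (l - 3)*(l + 1)*(l + 7)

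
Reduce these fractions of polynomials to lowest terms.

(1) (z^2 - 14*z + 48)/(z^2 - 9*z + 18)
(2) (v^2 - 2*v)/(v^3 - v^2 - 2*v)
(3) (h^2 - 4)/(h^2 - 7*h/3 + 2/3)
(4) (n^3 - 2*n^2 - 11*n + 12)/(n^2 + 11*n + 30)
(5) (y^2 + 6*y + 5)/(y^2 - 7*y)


(1) = (z - 8)/(z - 3)
(2) = 1/(v + 1)
(3) = (3*h + 6)/(3*h - 1)
(4) = (n^3 - 2*n^2 - 11*n + 12)/(n^2 + 11*n + 30)
(5) = (y^2 + 6*y + 5)/(y^2 - 7*y)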